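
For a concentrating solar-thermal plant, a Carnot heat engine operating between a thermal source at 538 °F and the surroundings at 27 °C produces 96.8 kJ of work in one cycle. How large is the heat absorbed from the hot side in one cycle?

Q_H ≈ 211 kJ

T_H = 538 °F → (538 − 32) × 5/9 = 281.11 °C = 554.26 K.
T_C = 27 °C → 27 + 273.15 = 300.15 K.
For a reversible engine, η = 1 − T_C/T_H = 1 − 300.15/554.26 = 0.4585.
Q_H = W/η = 96.8/0.4585 = 211 kJ.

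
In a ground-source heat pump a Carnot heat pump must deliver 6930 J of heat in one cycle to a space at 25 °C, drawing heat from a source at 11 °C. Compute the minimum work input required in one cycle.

W_in ≈ 325.4 J

T_H = 25 °C → 25 + 273.15 = 298.15 K.
T_C = 11 °C → 11 + 273.15 = 284.15 K.
For a reversible heat pump, COP_HP = T_H/(T_H − T_C) = 298.15/14.00 = 21.2964.
W = Q_H/COP_HP = 6930/21.2964 = 325.4 J.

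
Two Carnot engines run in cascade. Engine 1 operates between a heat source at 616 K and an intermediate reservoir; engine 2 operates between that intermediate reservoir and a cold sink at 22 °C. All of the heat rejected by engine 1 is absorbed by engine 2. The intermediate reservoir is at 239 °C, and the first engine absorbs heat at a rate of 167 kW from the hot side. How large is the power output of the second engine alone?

T_C = 22 °C → 22 + 273.15 = 295.15 K.
T_m = 239 °C → 239 + 273.15 = 512.15 K.
Heat entering the second stage: Q_m = Q_H·(T_m/T_H) = 167 × 512.15/616.00 = 139 kW.
Second-stage efficiency η₂ = 1 − T_C/T_m = 1 − 295.15/512.15 = 0.4237, so W₂ = η₂·Q_m = 58.8 kW.

Ẇ₂ ≈ 58.8 kW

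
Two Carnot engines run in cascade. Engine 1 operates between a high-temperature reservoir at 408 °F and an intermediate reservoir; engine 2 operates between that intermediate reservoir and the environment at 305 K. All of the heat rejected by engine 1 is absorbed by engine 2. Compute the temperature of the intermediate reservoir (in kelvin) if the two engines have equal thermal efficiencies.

T_H = 408 °F → (408 − 32) × 5/9 = 208.89 °C = 482.04 K.
Equal efficiencies require 1 − T_m/T_H = 1 − T_C/T_m, i.e. T_m/T_H = T_C/T_m, so T_m = √(T_H·T_C) = √(482.04 × 305.00) = 383 K.

T_m ≈ 383 K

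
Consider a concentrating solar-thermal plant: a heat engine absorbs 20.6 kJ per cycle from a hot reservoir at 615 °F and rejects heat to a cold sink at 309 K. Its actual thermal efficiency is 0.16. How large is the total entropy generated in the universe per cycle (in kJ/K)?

ΔS_univ ≈ 0.0215 kJ/K

T_H = 615 °F → (615 − 32) × 5/9 = 323.89 °C = 597.04 K.
W = η·Q_H = 0.16 × 20.6 = 3.296 kJ, so Q_C = Q_H − W = 17.30 kJ.
Reservoir entropy changes: ΔS_H = −Q_H/T_H = −20.6/597.04 = -0.03450 kJ/K and ΔS_C = +Q_C/T_C = 17.30/309.00 = 0.05600 kJ/K.
ΔS_univ = −Q_H/T_H + Q_C/T_C = 0.0215 kJ/K (> 0, since η = 0.16 < η_Carnot = 0.482).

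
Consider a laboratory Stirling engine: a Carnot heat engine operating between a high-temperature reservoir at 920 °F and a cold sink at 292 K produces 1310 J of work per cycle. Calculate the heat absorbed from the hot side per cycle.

T_H = 920 °F → (920 − 32) × 5/9 = 493.33 °C = 766.48 K.
Carnot efficiency: η = 1 − T_C/T_H = 1 − 292.00/766.48 = 0.6190.
Q_H = W/η = 1310/0.6190 = 2120 J.

Q_H ≈ 2120 J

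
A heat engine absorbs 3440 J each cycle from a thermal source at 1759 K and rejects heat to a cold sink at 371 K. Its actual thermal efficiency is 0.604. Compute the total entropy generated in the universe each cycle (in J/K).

W = η·Q_H = 0.604 × 3440 = 2078 J, so Q_C = Q_H − W = 1362 J.
Entropy balance on the reservoirs: −Q_H/T_H = -1.956 J/K, +Q_C/T_C = 3.672 J/K.
ΔS_univ = −Q_H/T_H + Q_C/T_C = 1.72 J/K (> 0, since η = 0.604 < η_Carnot = 0.789).

ΔS_univ ≈ 1.72 J/K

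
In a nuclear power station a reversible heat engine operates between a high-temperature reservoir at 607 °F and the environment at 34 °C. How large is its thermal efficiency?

T_H = 607 °F → (607 − 32) × 5/9 = 319.44 °C = 592.59 K.
T_C = 34 °C → 34 + 273.15 = 307.15 K.
The Carnot efficiency is η = 1 − T_C/T_H = 1 − 307.15/592.59 = 0.4817.

η ≈ 0.4817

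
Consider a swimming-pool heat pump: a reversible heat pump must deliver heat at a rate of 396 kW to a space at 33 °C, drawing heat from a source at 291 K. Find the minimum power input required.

Ẇ_in ≈ 19.60 kW

T_H = 33 °C → 33 + 273.15 = 306.15 K.
The Carnot heat-pump COP is COP_HP = T_H/(T_H − T_C) = 306.15/15.15 = 20.2079.
W = Q_H/COP_HP = 396/20.2079 = 19.60 kW.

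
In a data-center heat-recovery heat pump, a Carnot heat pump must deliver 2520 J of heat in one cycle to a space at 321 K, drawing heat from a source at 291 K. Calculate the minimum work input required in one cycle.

The Carnot heat-pump COP is COP_HP = T_H/(T_H − T_C) = 321.00/30.00 = 10.7000.
W = Q_H/COP_HP = 2520/10.7000 = 236 J.

W_in ≈ 236 J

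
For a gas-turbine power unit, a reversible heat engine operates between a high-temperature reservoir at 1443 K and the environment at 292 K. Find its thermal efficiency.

η ≈ 0.7976

Since the cycle is reversible, η = 1 − T_C/T_H = 1 − 292.00/1443.00 = 0.7976.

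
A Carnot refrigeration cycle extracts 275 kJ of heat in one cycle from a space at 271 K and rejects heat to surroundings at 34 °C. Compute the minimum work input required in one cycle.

W_in ≈ 36.7 kJ

T_H = 34 °C → 34 + 273.15 = 307.15 K.
For a reversible refrigerator, COP_R = T_C/(T_H − T_C) = 271.00/36.15 = 7.4965.
W = Q_C/COP_R = 275/7.4965 = 36.7 kJ.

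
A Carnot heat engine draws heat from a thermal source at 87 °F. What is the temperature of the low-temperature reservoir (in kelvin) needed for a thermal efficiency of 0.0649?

T_H = 87 °F → (87 − 32) × 5/9 = 30.56 °C = 303.71 K.
From η = 1 − T_C/T_H, T_C = T_H·(1 − η) = 303.71 × (1 − 0.0649) = 284 K.

T_C ≈ 284 K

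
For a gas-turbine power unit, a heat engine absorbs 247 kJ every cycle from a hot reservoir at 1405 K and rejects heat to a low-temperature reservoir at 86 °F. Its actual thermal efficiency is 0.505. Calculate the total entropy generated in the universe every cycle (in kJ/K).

ΔS_univ ≈ 0.2275 kJ/K

T_C = 86 °F → (86 − 32) × 5/9 = 30.00 °C = 303.15 K.
W = η·Q_H = 0.505 × 247 = 124.7 kJ, so Q_C = Q_H − W = 122.3 kJ.
The hot reservoir loses entropy Q_H/T_H = 247/1405.00 = 0.1758 kJ/K; the cold reservoir gains Q_C/T_C = 122.3/303.15 = 0.4033 kJ/K.
ΔS_univ = −Q_H/T_H + Q_C/T_C = 0.2275 kJ/K (> 0, since η = 0.505 < η_Carnot = 0.784).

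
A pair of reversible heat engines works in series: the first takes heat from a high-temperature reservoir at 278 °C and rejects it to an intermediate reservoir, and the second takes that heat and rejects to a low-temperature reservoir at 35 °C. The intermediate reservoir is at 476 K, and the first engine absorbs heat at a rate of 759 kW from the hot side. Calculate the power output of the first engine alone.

T_H = 278 °C → 278 + 273.15 = 551.15 K.
T_C = 35 °C → 35 + 273.15 = 308.15 K.
First-stage efficiency η₁ = 1 − T_m/T_H = 1 − 476.00/551.15 = 0.1364.
W₁ = η₁·Q_H = 0.1364 × 759 = 103.5 kW.

Ẇ₁ ≈ 103.5 kW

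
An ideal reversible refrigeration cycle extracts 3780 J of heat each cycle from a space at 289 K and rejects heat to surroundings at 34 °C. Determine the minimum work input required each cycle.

T_H = 34 °C → 34 + 273.15 = 307.15 K.
COP_R = T_C/(T_H − T_C) = 289.00/18.15 = 15.9229.
W = Q_C/COP_R = 3780/15.9229 = 237 J.

W_in ≈ 237 J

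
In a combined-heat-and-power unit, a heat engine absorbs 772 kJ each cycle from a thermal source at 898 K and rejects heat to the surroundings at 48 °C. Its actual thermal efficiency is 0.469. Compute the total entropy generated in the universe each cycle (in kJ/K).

ΔS_univ ≈ 0.4168 kJ/K

T_C = 48 °C → 48 + 273.15 = 321.15 K.
W = η·Q_H = 0.469 × 772 = 362.1 kJ, so Q_C = Q_H − W = 409.9 kJ.
Entropy balance on the reservoirs: −Q_H/T_H = -0.8597 kJ/K, +Q_C/T_C = 1.276 kJ/K.
ΔS_univ = −Q_H/T_H + Q_C/T_C = 0.4168 kJ/K (> 0, since η = 0.469 < η_Carnot = 0.642).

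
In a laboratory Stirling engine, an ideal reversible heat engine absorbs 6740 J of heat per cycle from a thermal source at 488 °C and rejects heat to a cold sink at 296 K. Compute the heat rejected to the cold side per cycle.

Q_C ≈ 2620 J

T_H = 488 °C → 488 + 273.15 = 761.15 K.
The Carnot efficiency is η = 1 − T_C/T_H = 1 − 296.00/761.15 = 0.6111.
For a reversible cycle Q_C/Q_H = T_C/T_H, so Q_C = 6740 × 296.00/761.15 = 2620 J.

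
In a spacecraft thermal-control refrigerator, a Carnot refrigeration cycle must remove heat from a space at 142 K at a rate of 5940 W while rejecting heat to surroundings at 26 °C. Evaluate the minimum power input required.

Ẇ_in ≈ 6570 W

T_H = 26 °C → 26 + 273.15 = 299.15 K.
Carnot COP: COP_R = T_C/(T_H − T_C) = 142.00/157.15 = 0.9036.
W = Q_C/COP_R = 5940/0.9036 = 6570 W.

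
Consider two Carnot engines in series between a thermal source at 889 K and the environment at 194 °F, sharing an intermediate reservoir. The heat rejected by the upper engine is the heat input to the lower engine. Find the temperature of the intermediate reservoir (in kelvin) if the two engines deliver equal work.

T_C = 194 °F → (194 − 32) × 5/9 = 90.00 °C = 363.15 K.
For reversible stages Q_m = Q_H·(T_m/T_H). Setting W₁ = Q_H(1 − T_m/T_H) equal to W₂ = Q_m(1 − T_C/T_m) = Q_H·(T_m − T_C)/T_H gives T_H − T_m = T_m − T_C, so T_m = (T_H + T_C)/2 = (889.00 + 363.15)/2 = 626.1 K.

T_m ≈ 626.1 K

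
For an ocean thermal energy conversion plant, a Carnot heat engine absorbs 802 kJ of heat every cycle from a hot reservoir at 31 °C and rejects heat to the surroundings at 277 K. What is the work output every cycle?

W ≈ 71.6 kJ

T_H = 31 °C → 31 + 273.15 = 304.15 K.
For a reversible engine, η = 1 − T_C/T_H = 1 − 277.00/304.15 = 0.0893.
W = η·Q_H = 0.0893 × 802 = 71.6 kJ.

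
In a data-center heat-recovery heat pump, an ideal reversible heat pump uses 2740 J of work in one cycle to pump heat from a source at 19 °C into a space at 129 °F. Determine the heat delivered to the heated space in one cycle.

T_H = 129 °F → (129 − 32) × 5/9 = 53.89 °C = 327.04 K.
T_C = 19 °C → 19 + 273.15 = 292.15 K.
For a reversible heat pump, COP_HP = T_H/(T_H − T_C) = 327.04/34.89 = 9.3737.
Q_H = COP_HP · W = 9.3737 × 2740 = 25700 J.

Q_H ≈ 25700 J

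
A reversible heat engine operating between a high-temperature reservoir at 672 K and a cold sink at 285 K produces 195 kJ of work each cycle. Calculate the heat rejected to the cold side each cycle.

Q_C ≈ 144 kJ

Since the cycle is reversible, η = 1 − T_C/T_H = 1 − 285.00/672.00 = 0.5759.
Since Q_C/Q_H = T_C/T_H and Q_H = W/η, Q_C = W·T_C/(T_H − T_C) = 195 × 285.00/387.00 = 144 kJ.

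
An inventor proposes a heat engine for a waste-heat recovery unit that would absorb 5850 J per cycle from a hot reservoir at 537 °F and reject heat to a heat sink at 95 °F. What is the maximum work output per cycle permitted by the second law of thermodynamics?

W_max ≈ 2590 J

T_H = 537 °F → (537 − 32) × 5/9 = 280.56 °C = 553.71 K.
T_C = 95 °F → (95 − 32) × 5/9 = 35.00 °C = 308.15 K.
The upper bound on efficiency is η_max = 1 − T_C/T_H = 1 − 308.15/553.71 = 0.4435.
W_max = η_max · Q_H = 0.4435 × 5850 = 2590 J.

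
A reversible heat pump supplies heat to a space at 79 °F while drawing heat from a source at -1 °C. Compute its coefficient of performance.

T_H = 79 °F → (79 − 32) × 5/9 = 26.11 °C = 299.26 K.
T_C = -1 °C → -1 + 273.15 = 272.15 K.
The Carnot heat-pump COP is COP_HP = T_H/(T_H − T_C) = 299.26/(299.26 − 272.15) = 11.0.

COP_HP ≈ 11.0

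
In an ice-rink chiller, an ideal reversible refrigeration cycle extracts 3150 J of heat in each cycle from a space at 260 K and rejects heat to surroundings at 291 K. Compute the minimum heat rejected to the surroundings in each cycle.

Q_H ≈ 3530 J

For a reversible cycle Q_H/Q_C = T_H/T_C, so Q_H = Q_C·T_H/T_C = 3150 × 291.00/260.00 = 3530 J.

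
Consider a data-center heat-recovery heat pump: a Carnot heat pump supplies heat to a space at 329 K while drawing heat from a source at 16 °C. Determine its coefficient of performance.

T_C = 16 °C → 16 + 273.15 = 289.15 K.
The Carnot heat-pump COP is COP_HP = T_H/(T_H − T_C) = 329.00/(329.00 − 289.15) = 8.26.

COP_HP ≈ 8.26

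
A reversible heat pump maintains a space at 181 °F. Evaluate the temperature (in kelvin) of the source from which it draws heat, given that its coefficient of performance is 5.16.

T_H = 181 °F → (181 − 32) × 5/9 = 82.78 °C = 355.93 K.
COP_HP = T_H/(T_H − T_C) ⇒ T_C = T_H·(COP_HP − 1)/COP_HP = 355.93 × (5.16 − 1)/5.16 = 286.9 K.

T_C ≈ 286.9 K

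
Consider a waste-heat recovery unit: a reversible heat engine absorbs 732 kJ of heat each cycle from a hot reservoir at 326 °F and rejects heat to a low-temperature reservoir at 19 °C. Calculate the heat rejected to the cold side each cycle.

T_H = 326 °F → (326 − 32) × 5/9 = 163.33 °C = 436.48 K.
T_C = 19 °C → 19 + 273.15 = 292.15 K.
For a reversible engine, η = 1 − T_C/T_H = 1 − 292.15/436.48 = 0.3307.
For a reversible cycle Q_C/Q_H = T_C/T_H, so Q_C = 732 × 292.15/436.48 = 490 kJ.

Q_C ≈ 490 kJ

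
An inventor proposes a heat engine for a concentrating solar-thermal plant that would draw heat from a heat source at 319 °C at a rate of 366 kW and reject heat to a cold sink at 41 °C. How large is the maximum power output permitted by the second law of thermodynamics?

T_H = 319 °C → 319 + 273.15 = 592.15 K.
T_C = 41 °C → 41 + 273.15 = 314.15 K.
No engine can exceed the Carnot limit: η_max = 1 − T_C/T_H = 1 − 314.15/592.15 = 0.4695.
W_max = η_max · Q_H = 0.4695 × 366 = 172 kW.

Ẇ_max ≈ 172 kW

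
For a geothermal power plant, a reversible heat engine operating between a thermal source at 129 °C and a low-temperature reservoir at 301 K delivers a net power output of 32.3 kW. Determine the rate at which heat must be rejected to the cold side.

T_H = 129 °C → 129 + 273.15 = 402.15 K.
Carnot efficiency: η = 1 − T_C/T_H = 1 − 301.00/402.15 = 0.2515.
Since Q_C/Q_H = T_C/T_H and Q_H = W/η, Q_C = W·T_C/(T_H − T_C) = 32.3 × 301.00/101.15 = 96.1 kW.

Q̇_C ≈ 96.1 kW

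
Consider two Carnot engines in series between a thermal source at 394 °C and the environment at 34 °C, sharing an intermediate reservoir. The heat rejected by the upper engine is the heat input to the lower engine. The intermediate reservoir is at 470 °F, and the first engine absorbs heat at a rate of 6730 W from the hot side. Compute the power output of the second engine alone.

T_H = 394 °C → 394 + 273.15 = 667.15 K.
T_C = 34 °C → 34 + 273.15 = 307.15 K.
T_m = 470 °F → (470 − 32) × 5/9 = 243.33 °C = 516.48 K.
Heat entering the second stage: Q_m = Q_H·(T_m/T_H) = 6730 × 516.48/667.15 = 5210 W.
Second-stage efficiency η₂ = 1 − T_C/T_m = 1 − 307.15/516.48 = 0.4053, so W₂ = η₂·Q_m = 2112 W.

Ẇ₂ ≈ 2112 W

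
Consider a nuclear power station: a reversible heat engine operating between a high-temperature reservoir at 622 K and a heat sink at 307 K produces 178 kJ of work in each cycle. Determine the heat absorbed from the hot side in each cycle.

Q_H ≈ 351.5 kJ

The Carnot efficiency is η = 1 − T_C/T_H = 1 − 307.00/622.00 = 0.5064.
Q_H = W/η = 178/0.5064 = 351.5 kJ.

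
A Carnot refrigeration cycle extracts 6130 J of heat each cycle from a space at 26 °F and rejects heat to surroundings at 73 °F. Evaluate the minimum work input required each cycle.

W_in ≈ 593.2 J

T_H = 73 °F → (73 − 32) × 5/9 = 22.78 °C = 295.93 K.
T_C = 26 °F → (26 − 32) × 5/9 = -3.33 °C = 269.82 K.
The reversible coefficient of performance is COP_R = T_C/(T_H − T_C) = 269.82/26.11 = 10.3334.
W = Q_C/COP_R = 6130/10.3334 = 593.2 J.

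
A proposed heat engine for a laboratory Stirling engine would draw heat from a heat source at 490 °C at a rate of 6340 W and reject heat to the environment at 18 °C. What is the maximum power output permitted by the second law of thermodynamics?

T_H = 490 °C → 490 + 273.15 = 763.15 K.
T_C = 18 °C → 18 + 273.15 = 291.15 K.
The second-law ceiling is the Carnot efficiency, η_max = 1 − T_C/T_H = 1 − 291.15/763.15 = 0.6185.
W_max = η_max · Q_H = 0.6185 × 6340 = 3921 W.

Ẇ_max ≈ 3921 W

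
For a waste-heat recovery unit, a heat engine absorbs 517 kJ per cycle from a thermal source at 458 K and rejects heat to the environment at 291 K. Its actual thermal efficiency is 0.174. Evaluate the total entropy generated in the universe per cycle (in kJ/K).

W = η·Q_H = 0.174 × 517 = 89.96 kJ, so Q_C = Q_H − W = 427.0 kJ.
Reservoir entropy changes: ΔS_H = −Q_H/T_H = −517/458.00 = -1.129 kJ/K and ΔS_C = +Q_C/T_C = 427.0/291.00 = 1.467 kJ/K.
ΔS_univ = −Q_H/T_H + Q_C/T_C = 0.3387 kJ/K (> 0, since η = 0.174 < η_Carnot = 0.365).

ΔS_univ ≈ 0.3387 kJ/K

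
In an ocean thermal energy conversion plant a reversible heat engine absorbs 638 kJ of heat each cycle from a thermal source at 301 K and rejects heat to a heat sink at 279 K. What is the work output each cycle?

W ≈ 46.6 kJ

η_rev = 1 − T_C/T_H = 1 − 279.00/301.00 = 0.0731.
W = η·Q_H = 0.0731 × 638 = 46.6 kJ.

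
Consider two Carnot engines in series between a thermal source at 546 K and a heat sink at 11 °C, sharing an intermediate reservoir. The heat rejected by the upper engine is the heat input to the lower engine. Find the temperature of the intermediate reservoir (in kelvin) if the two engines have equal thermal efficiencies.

T_C = 11 °C → 11 + 273.15 = 284.15 K.
Equal efficiencies require 1 − T_m/T_H = 1 − T_C/T_m, i.e. T_m/T_H = T_C/T_m, so T_m = √(T_H·T_C) = √(546.00 × 284.15) = 394 K.

T_m ≈ 394 K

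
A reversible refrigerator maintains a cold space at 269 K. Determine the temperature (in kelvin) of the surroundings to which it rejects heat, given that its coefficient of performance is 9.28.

T_H ≈ 298 K

COP_R = T_C/(T_H − T_C) ⇒ T_H = T_C·(1 + 1/COP_R) = 269.00 × (1 + 1/9.28) = 298 K.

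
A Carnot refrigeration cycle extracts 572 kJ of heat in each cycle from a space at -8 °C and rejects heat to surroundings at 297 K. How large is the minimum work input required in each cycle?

T_C = -8 °C → -8 + 273.15 = 265.15 K.
Carnot COP: COP_R = T_C/(T_H − T_C) = 265.15/31.85 = 8.3250.
W = Q_C/COP_R = 572/8.3250 = 68.71 kJ.

W_in ≈ 68.71 kJ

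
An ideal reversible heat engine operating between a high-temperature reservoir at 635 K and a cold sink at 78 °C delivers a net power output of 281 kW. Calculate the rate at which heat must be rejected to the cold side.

Q̇_C ≈ 348 kW

T_C = 78 °C → 78 + 273.15 = 351.15 K.
For a reversible engine, η = 1 − T_C/T_H = 1 − 351.15/635.00 = 0.4470.
Since Q_C/Q_H = T_C/T_H and Q_H = W/η, Q_C = W·T_C/(T_H − T_C) = 281 × 351.15/283.85 = 348 kW.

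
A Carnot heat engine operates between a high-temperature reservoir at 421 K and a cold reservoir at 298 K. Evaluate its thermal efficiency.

η ≈ 0.2922

For a reversible engine, η = 1 − T_C/T_H = 1 − 298.00/421.00 = 0.2922.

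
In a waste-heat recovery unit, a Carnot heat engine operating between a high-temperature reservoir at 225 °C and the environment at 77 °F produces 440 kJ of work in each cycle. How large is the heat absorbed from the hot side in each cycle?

Q_H ≈ 1096 kJ

T_H = 225 °C → 225 + 273.15 = 498.15 K.
T_C = 77 °F → (77 − 32) × 5/9 = 25.00 °C = 298.15 K.
Since the cycle is reversible, η = 1 − T_C/T_H = 1 − 298.15/498.15 = 0.4015.
Q_H = W/η = 440/0.4015 = 1096 kJ.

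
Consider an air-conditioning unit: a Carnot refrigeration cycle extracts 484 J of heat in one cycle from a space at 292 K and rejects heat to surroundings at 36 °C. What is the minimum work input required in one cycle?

T_H = 36 °C → 36 + 273.15 = 309.15 K.
Carnot COP: COP_R = T_C/(T_H − T_C) = 292.00/17.15 = 17.0262.
W = Q_C/COP_R = 484/17.0262 = 28.43 J.

W_in ≈ 28.43 J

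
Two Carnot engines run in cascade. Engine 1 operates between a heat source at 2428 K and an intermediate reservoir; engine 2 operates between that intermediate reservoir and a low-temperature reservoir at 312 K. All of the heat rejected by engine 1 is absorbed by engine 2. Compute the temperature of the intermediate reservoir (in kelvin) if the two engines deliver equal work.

For reversible stages Q_m = Q_H·(T_m/T_H). Setting W₁ = Q_H(1 − T_m/T_H) equal to W₂ = Q_m(1 − T_C/T_m) = Q_H·(T_m − T_C)/T_H gives T_H − T_m = T_m − T_C, so T_m = (T_H + T_C)/2 = (2428.00 + 312.00)/2 = 1370 K.

T_m ≈ 1370 K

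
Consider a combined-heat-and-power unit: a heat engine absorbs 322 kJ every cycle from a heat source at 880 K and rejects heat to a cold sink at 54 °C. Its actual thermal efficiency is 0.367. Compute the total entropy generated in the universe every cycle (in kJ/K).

T_C = 54 °C → 54 + 273.15 = 327.15 K.
W = η·Q_H = 0.367 × 322 = 118.2 kJ, so Q_C = Q_H − W = 203.8 kJ.
Entropy balance on the reservoirs: −Q_H/T_H = -0.3659 kJ/K, +Q_C/T_C = 0.6230 kJ/K.
ΔS_univ = −Q_H/T_H + Q_C/T_C = 0.257 kJ/K (> 0, since η = 0.367 < η_Carnot = 0.628).

ΔS_univ ≈ 0.257 kJ/K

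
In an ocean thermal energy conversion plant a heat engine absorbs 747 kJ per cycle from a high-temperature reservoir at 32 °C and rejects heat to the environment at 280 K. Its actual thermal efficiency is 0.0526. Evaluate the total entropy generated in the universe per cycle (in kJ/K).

T_H = 32 °C → 32 + 273.15 = 305.15 K.
W = η·Q_H = 0.0526 × 747 = 39.29 kJ, so Q_C = Q_H − W = 707.7 kJ.
The hot reservoir loses entropy Q_H/T_H = 747/305.15 = 2.448 kJ/K; the cold reservoir gains Q_C/T_C = 707.7/280.00 = 2.528 kJ/K.
ΔS_univ = −Q_H/T_H + Q_C/T_C = 0.0796 kJ/K (> 0, since η = 0.0526 < η_Carnot = 0.082).

ΔS_univ ≈ 0.0796 kJ/K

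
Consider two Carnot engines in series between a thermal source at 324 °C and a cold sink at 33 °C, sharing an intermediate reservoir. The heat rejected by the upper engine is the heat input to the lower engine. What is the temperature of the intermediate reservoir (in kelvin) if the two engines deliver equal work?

T_H = 324 °C → 324 + 273.15 = 597.15 K.
T_C = 33 °C → 33 + 273.15 = 306.15 K.
For reversible stages Q_m = Q_H·(T_m/T_H). Setting W₁ = Q_H(1 − T_m/T_H) equal to W₂ = Q_m(1 − T_C/T_m) = Q_H·(T_m − T_C)/T_H gives T_H − T_m = T_m − T_C, so T_m = (T_H + T_C)/2 = (597.15 + 306.15)/2 = 452 K.

T_m ≈ 452 K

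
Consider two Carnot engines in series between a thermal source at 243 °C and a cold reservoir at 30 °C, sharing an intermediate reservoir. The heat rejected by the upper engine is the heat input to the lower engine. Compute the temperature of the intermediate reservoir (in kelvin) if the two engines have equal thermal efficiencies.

T_H = 243 °C → 243 + 273.15 = 516.15 K.
T_C = 30 °C → 30 + 273.15 = 303.15 K.
Equal efficiencies require 1 − T_m/T_H = 1 − T_C/T_m, i.e. T_m/T_H = T_C/T_m, so T_m = √(T_H·T_C) = √(516.15 × 303.15) = 395.6 K.

T_m ≈ 395.6 K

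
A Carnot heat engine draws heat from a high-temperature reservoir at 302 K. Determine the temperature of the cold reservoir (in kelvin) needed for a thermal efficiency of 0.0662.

T_C ≈ 282 K

From η = 1 − T_C/T_H, T_C = T_H·(1 − η) = 302.00 × (1 − 0.0662) = 282 K.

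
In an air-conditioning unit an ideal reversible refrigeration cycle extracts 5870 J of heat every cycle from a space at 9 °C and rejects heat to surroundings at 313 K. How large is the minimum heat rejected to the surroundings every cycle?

Q_H ≈ 6512 J

T_C = 9 °C → 9 + 273.15 = 282.15 K.
For a reversible cycle Q_H/Q_C = T_H/T_C, so Q_H = Q_C·T_H/T_C = 5870 × 313.00/282.15 = 6512 J.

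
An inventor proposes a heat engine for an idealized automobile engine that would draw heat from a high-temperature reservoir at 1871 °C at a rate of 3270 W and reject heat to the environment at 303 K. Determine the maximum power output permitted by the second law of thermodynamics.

T_H = 1871 °C → 1871 + 273.15 = 2144.15 K.
The upper bound on efficiency is η_max = 1 − T_C/T_H = 1 − 303.00/2144.15 = 0.8587.
W_max = η_max · Q_H = 0.8587 × 3270 = 2808 W.

Ẇ_max ≈ 2808 W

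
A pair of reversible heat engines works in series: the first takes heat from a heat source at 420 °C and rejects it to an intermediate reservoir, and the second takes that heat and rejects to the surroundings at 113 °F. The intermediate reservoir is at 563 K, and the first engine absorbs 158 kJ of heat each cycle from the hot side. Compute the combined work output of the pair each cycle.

W_total ≈ 85.48 kJ

T_H = 420 °C → 420 + 273.15 = 693.15 K.
T_C = 113 °F → (113 − 32) × 5/9 = 45.00 °C = 318.15 K.
Two reversible stages in series are equivalent to a single Carnot engine between T_H and T_C, so η_total = 1 − T_C/T_H = 1 − 318.15/693.15 = 0.5410.
W_total = η_total · Q_H = 0.5410 × 158 = 85.48 kJ.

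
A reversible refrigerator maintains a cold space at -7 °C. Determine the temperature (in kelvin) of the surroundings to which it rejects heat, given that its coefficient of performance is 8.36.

T_H ≈ 298.0 K

T_C = -7 °C → -7 + 273.15 = 266.15 K.
COP_R = T_C/(T_H − T_C) ⇒ T_H = T_C·(1 + 1/COP_R) = 266.15 × (1 + 1/8.36) = 298.0 K.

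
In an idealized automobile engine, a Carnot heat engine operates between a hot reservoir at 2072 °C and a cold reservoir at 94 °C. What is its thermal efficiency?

T_H = 2072 °C → 2072 + 273.15 = 2345.15 K.
T_C = 94 °C → 94 + 273.15 = 367.15 K.
For a reversible engine, η = 1 − T_C/T_H = 1 − 367.15/2345.15 = 0.8434.

η ≈ 0.8434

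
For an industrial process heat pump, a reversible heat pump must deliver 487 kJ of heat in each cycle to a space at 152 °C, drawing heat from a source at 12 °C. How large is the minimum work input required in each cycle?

W_in ≈ 160.4 kJ

T_H = 152 °C → 152 + 273.15 = 425.15 K.
T_C = 12 °C → 12 + 273.15 = 285.15 K.
For a reversible heat pump, COP_HP = T_H/(T_H − T_C) = 425.15/140.00 = 3.0368.
W = Q_H/COP_HP = 487/3.0368 = 160.4 kJ.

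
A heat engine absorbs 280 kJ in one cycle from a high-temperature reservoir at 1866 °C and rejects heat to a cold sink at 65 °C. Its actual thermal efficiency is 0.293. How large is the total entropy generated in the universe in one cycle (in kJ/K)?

ΔS_univ ≈ 0.455 kJ/K

T_H = 1866 °C → 1866 + 273.15 = 2139.15 K.
T_C = 65 °C → 65 + 273.15 = 338.15 K.
W = η·Q_H = 0.293 × 280 = 82.04 kJ, so Q_C = Q_H − W = 198.0 kJ.
The hot reservoir loses entropy Q_H/T_H = 280/2139.15 = 0.1309 kJ/K; the cold reservoir gains Q_C/T_C = 198.0/338.15 = 0.5854 kJ/K.
ΔS_univ = −Q_H/T_H + Q_C/T_C = 0.455 kJ/K (> 0, since η = 0.293 < η_Carnot = 0.842).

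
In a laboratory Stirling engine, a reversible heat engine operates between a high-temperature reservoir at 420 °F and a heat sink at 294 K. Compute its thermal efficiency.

T_H = 420 °F → (420 − 32) × 5/9 = 215.56 °C = 488.71 K.
For a reversible engine, η = 1 − T_C/T_H = 1 − 294.00/488.71 = 0.3984.

η ≈ 0.3984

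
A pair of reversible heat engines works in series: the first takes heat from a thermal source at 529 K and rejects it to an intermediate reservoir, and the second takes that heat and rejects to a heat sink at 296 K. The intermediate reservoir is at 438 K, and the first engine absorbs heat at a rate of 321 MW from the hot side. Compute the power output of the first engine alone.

First-stage efficiency η₁ = 1 − T_m/T_H = 1 − 438.00/529.00 = 0.1720.
W₁ = η₁·Q_H = 0.1720 × 321 = 55.2 MW.

Ẇ₁ ≈ 55.2 MW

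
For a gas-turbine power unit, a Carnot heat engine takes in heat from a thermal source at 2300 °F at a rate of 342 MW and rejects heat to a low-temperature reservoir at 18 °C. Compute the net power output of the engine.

Ẇ ≈ 277 MW

T_H = 2300 °F → (2300 − 32) × 5/9 = 1260.00 °C = 1533.15 K.
T_C = 18 °C → 18 + 273.15 = 291.15 K.
For a reversible engine, η = 1 − T_C/T_H = 1 − 291.15/1533.15 = 0.8101.
W = η·Q_H = 0.8101 × 342 = 277 MW.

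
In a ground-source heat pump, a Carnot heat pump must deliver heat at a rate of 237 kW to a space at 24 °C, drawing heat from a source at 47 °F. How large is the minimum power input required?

Ẇ_in ≈ 12.50 kW

T_H = 24 °C → 24 + 273.15 = 297.15 K.
T_C = 47 °F → (47 − 32) × 5/9 = 8.33 °C = 281.48 K.
The Carnot heat-pump COP is COP_HP = T_H/(T_H − T_C) = 297.15/15.67 = 18.9670.
W = Q_H/COP_HP = 237/18.9670 = 12.50 kW.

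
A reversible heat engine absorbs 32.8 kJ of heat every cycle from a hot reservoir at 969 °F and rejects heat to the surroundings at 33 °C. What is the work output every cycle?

T_H = 969 °F → (969 − 32) × 5/9 = 520.56 °C = 793.71 K.
T_C = 33 °C → 33 + 273.15 = 306.15 K.
η_rev = 1 − T_C/T_H = 1 − 306.15/793.71 = 0.6143.
W = η·Q_H = 0.6143 × 32.8 = 20.15 kJ.

W ≈ 20.15 kJ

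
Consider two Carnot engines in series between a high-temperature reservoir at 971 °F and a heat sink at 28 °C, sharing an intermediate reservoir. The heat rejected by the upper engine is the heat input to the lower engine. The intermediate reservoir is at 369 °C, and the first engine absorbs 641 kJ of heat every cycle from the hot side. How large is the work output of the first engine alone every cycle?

W₁ ≈ 123 kJ

T_H = 971 °F → (971 − 32) × 5/9 = 521.67 °C = 794.82 K.
T_C = 28 °C → 28 + 273.15 = 301.15 K.
T_m = 369 °C → 369 + 273.15 = 642.15 K.
First-stage efficiency η₁ = 1 − T_m/T_H = 1 − 642.15/794.82 = 0.1921.
W₁ = η₁·Q_H = 0.1921 × 641 = 123 kJ.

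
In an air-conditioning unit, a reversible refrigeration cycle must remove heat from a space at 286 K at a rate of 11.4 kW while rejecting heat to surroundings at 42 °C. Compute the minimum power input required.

T_H = 42 °C → 42 + 273.15 = 315.15 K.
For a reversible refrigerator, COP_R = T_C/(T_H − T_C) = 286.00/29.15 = 9.8113.
W = Q_C/COP_R = 11.4/9.8113 = 1.16 kW.

Ẇ_in ≈ 1.16 kW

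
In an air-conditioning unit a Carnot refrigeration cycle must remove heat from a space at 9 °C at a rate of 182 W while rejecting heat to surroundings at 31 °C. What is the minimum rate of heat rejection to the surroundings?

T_H = 31 °C → 31 + 273.15 = 304.15 K.
T_C = 9 °C → 9 + 273.15 = 282.15 K.
For a reversible cycle Q_H/Q_C = T_H/T_C, so Q_H = Q_C·T_H/T_C = 182 × 304.15/282.15 = 196 W.

Q̇_H ≈ 196 W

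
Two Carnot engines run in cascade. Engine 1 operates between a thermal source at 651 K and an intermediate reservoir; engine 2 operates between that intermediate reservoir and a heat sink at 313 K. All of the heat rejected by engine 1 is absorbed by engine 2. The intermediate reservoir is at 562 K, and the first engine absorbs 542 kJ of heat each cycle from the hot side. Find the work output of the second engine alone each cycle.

Heat entering the second stage: Q_m = Q_H·(T_m/T_H) = 542 × 562.00/651.00 = 467.9 kJ.
Second-stage efficiency η₂ = 1 − T_C/T_m = 1 − 313.00/562.00 = 0.4431, so W₂ = η₂·Q_m = 207.3 kJ.

W₂ ≈ 207.3 kJ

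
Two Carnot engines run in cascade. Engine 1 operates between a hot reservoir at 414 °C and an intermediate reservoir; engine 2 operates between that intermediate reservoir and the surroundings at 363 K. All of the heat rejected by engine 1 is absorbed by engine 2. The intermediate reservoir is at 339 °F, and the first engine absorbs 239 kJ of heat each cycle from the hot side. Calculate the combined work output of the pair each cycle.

W_total ≈ 112.7 kJ

T_H = 414 °C → 414 + 273.15 = 687.15 K.
Two reversible stages in series are equivalent to a single Carnot engine between T_H and T_C, so η_total = 1 − T_C/T_H = 1 − 363.00/687.15 = 0.4717.
W_total = η_total · Q_H = 0.4717 × 239 = 112.7 kJ.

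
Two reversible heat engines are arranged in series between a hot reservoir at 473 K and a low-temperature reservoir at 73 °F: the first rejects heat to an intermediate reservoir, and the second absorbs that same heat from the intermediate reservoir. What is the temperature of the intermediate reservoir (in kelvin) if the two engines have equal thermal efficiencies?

T_C = 73 °F → (73 − 32) × 5/9 = 22.78 °C = 295.93 K.
Equal efficiencies require 1 − T_m/T_H = 1 − T_C/T_m, i.e. T_m/T_H = T_C/T_m, so T_m = √(T_H·T_C) = √(473.00 × 295.93) = 374 K.

T_m ≈ 374 K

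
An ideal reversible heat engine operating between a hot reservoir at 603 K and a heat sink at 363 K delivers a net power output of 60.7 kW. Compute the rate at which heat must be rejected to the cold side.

Since the cycle is reversible, η = 1 − T_C/T_H = 1 − 363.00/603.00 = 0.3980.
Since Q_C/Q_H = T_C/T_H and Q_H = W/η, Q_C = W·T_C/(T_H − T_C) = 60.7 × 363.00/240.00 = 91.81 kW.

Q̇_C ≈ 91.81 kW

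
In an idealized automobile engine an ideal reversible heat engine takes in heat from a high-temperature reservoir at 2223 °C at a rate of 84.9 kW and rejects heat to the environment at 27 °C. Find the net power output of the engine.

T_H = 2223 °C → 2223 + 273.15 = 2496.15 K.
T_C = 27 °C → 27 + 273.15 = 300.15 K.
The Carnot efficiency is η = 1 − T_C/T_H = 1 − 300.15/2496.15 = 0.8798.
W = η·Q_H = 0.8798 × 84.9 = 74.7 kW.

Ẇ ≈ 74.7 kW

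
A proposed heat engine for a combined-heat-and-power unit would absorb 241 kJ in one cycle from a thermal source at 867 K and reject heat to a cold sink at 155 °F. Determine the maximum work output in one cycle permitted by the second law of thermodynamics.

T_C = 155 °F → (155 − 32) × 5/9 = 68.33 °C = 341.48 K.
By the Carnot theorem, η_max = 1 − T_C/T_H = 1 − 341.48/867.00 = 0.6061.
W_max = η_max · Q_H = 0.6061 × 241 = 146 kJ.

W_max ≈ 146 kJ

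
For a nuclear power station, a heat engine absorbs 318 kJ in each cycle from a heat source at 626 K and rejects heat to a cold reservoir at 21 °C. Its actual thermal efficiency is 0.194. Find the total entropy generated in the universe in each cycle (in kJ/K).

ΔS_univ ≈ 0.3634 kJ/K

T_C = 21 °C → 21 + 273.15 = 294.15 K.
W = η·Q_H = 0.194 × 318 = 61.69 kJ, so Q_C = Q_H − W = 256.3 kJ.
Entropy balance on the reservoirs: −Q_H/T_H = -0.5080 kJ/K, +Q_C/T_C = 0.8714 kJ/K.
ΔS_univ = −Q_H/T_H + Q_C/T_C = 0.3634 kJ/K (> 0, since η = 0.194 < η_Carnot = 0.530).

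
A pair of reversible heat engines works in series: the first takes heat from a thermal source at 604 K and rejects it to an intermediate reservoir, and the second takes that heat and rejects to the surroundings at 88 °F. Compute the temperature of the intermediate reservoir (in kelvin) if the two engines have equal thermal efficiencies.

T_m ≈ 428.7 K

T_C = 88 °F → (88 − 32) × 5/9 = 31.11 °C = 304.26 K.
Equal efficiencies require 1 − T_m/T_H = 1 − T_C/T_m, i.e. T_m/T_H = T_C/T_m, so T_m = √(T_H·T_C) = √(604.00 × 304.26) = 428.7 K.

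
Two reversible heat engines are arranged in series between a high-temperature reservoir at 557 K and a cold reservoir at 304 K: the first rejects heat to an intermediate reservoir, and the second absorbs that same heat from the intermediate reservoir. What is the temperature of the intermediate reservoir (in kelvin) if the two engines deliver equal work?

For reversible stages Q_m = Q_H·(T_m/T_H). Setting W₁ = Q_H(1 − T_m/T_H) equal to W₂ = Q_m(1 − T_C/T_m) = Q_H·(T_m − T_C)/T_H gives T_H − T_m = T_m − T_C, so T_m = (T_H + T_C)/2 = (557.00 + 304.00)/2 = 430.5 K.

T_m ≈ 430.5 K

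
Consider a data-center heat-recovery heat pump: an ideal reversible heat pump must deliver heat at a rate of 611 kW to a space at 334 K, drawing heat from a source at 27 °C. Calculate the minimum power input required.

Ẇ_in ≈ 61.92 kW

T_C = 27 °C → 27 + 273.15 = 300.15 K.
The Carnot heat-pump COP is COP_HP = T_H/(T_H − T_C) = 334.00/33.85 = 9.8671.
W = Q_H/COP_HP = 611/9.8671 = 61.92 kW.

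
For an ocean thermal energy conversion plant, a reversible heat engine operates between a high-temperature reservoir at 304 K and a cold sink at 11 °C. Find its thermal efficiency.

T_C = 11 °C → 11 + 273.15 = 284.15 K.
Since the cycle is reversible, η = 1 − T_C/T_H = 1 − 284.15/304.00 = 0.0653.

η ≈ 0.0653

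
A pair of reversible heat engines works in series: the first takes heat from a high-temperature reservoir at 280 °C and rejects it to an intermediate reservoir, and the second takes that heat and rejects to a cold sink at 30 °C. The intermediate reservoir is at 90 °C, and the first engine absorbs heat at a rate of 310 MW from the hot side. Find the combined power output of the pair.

Ẇ_total ≈ 140 MW

T_H = 280 °C → 280 + 273.15 = 553.15 K.
T_C = 30 °C → 30 + 273.15 = 303.15 K.
Two reversible stages in series are equivalent to a single Carnot engine between T_H and T_C, so η_total = 1 − T_C/T_H = 1 − 303.15/553.15 = 0.4520.
W_total = η_total · Q_H = 0.4520 × 310 = 140 MW.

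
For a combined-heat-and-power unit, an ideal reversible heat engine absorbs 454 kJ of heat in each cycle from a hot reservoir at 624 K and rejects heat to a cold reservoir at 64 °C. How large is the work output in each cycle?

W ≈ 209 kJ

T_C = 64 °C → 64 + 273.15 = 337.15 K.
Since the cycle is reversible, η = 1 − T_C/T_H = 1 − 337.15/624.00 = 0.4597.
W = η·Q_H = 0.4597 × 454 = 209 kJ.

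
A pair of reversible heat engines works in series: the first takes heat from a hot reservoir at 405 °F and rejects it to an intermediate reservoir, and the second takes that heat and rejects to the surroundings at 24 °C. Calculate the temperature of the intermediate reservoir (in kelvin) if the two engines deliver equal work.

T_m ≈ 388.8 K

T_H = 405 °F → (405 − 32) × 5/9 = 207.22 °C = 480.37 K.
T_C = 24 °C → 24 + 273.15 = 297.15 K.
For reversible stages Q_m = Q_H·(T_m/T_H). Setting W₁ = Q_H(1 − T_m/T_H) equal to W₂ = Q_m(1 − T_C/T_m) = Q_H·(T_m − T_C)/T_H gives T_H − T_m = T_m − T_C, so T_m = (T_H + T_C)/2 = (480.37 + 297.15)/2 = 388.8 K.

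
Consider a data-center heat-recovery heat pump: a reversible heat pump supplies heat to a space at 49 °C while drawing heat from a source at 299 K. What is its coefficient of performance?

COP_HP ≈ 13.9

T_H = 49 °C → 49 + 273.15 = 322.15 K.
Reversible heating COP: COP_HP = T_H/(T_H − T_C) = 322.15/(322.15 − 299.00) = 13.9.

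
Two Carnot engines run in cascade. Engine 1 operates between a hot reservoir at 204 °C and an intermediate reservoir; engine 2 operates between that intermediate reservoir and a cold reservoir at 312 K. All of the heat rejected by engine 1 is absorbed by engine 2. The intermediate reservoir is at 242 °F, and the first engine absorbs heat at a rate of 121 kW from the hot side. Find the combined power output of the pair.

Ẇ_total ≈ 41.9 kW

T_H = 204 °C → 204 + 273.15 = 477.15 K.
Two reversible stages in series are equivalent to a single Carnot engine between T_H and T_C, so η_total = 1 − T_C/T_H = 1 − 312.00/477.15 = 0.3461.
W_total = η_total · Q_H = 0.3461 × 121 = 41.9 kW.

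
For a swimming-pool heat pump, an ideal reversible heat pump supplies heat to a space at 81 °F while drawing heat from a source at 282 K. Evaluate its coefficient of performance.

T_H = 81 °F → (81 − 32) × 5/9 = 27.22 °C = 300.37 K.
COP_HP = T_H/(T_H − T_C) = 300.37/(300.37 − 282.00) = 16.35.

COP_HP ≈ 16.35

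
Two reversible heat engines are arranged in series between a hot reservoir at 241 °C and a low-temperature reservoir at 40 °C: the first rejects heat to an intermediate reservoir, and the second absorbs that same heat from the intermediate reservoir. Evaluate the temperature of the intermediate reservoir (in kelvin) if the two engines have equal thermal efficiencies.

T_m ≈ 401 K

T_H = 241 °C → 241 + 273.15 = 514.15 K.
T_C = 40 °C → 40 + 273.15 = 313.15 K.
Equal efficiencies require 1 − T_m/T_H = 1 − T_C/T_m, i.e. T_m/T_H = T_C/T_m, so T_m = √(T_H·T_C) = √(514.15 × 313.15) = 401 K.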